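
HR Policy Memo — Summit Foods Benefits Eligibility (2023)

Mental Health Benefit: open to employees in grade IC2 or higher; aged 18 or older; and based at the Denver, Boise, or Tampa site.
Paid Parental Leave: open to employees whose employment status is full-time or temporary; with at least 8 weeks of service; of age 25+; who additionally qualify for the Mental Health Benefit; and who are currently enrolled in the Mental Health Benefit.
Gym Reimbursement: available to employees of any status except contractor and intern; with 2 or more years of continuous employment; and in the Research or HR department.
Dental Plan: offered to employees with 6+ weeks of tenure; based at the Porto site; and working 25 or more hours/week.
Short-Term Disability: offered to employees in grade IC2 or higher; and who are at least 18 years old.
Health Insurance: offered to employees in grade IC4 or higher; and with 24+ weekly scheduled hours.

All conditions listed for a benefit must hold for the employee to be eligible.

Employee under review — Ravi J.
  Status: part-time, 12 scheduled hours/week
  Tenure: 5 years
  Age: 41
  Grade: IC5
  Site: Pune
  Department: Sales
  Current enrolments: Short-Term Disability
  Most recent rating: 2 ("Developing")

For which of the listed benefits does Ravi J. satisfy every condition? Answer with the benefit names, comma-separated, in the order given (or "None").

Short-Term Disability

Mental Health Benefit — grade IC5 ≥ IC2 ✓; age 41 ≥ 18 ✓; site Pune ✗ (not Denver, Boise, or Tampa) → not eligible.
Paid Parental Leave — status part-time ✗ (requires full-time or temporary) → not eligible.
Gym Reimbursement — status part-time ✓ (not excluded); service 5 years ≥ 2 years ✓; dept Sales ✗ → not eligible.
Dental Plan — service 5 years ≥ 6 weeks (≈42 days) ✓; site Pune ✗ (not Porto) → not eligible.
Short-Term Disability — grade IC5 ≥ IC2 ✓; age 41 ≥ 18 ✓ → eligible.
Health Insurance — grade IC5 ≥ IC4 ✓; 12 hrs/wk < 24 ✗ → not eligible.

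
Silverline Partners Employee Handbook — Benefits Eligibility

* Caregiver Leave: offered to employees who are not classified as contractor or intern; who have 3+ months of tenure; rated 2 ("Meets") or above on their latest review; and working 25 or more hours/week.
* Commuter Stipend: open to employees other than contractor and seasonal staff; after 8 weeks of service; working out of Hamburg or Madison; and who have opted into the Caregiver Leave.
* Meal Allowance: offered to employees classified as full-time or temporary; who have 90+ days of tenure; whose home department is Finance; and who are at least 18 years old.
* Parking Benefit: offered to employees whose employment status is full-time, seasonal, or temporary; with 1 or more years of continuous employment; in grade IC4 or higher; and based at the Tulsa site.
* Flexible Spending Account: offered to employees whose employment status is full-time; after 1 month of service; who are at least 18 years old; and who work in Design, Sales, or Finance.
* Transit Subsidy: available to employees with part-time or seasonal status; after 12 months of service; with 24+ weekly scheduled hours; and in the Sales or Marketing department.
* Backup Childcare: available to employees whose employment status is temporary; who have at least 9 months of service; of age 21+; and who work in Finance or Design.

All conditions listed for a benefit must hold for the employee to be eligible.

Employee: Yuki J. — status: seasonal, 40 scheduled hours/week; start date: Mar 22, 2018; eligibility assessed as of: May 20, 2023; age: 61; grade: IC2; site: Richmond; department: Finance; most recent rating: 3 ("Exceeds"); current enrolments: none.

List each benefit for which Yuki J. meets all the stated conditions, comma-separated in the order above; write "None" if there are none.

Caregiver Leave

Service from Mar 22, 2018 to May 20, 2023: 1885 days.
Caregiver Leave — status seasonal ✓ (not excluded); service 1885 days ≥ 3 months (≈90 days) ✓; rating 3 ≥ 2 ✓; 40 hrs/wk ≥ 25 ✓ → eligible.
Commuter Stipend — status seasonal ✗ (excluded) → not eligible.
Meal Allowance — status seasonal ✗ (requires full-time or temporary) → not eligible.
Parking Benefit — status seasonal ✓; service 1885 days ≥ 1 year (≈365 days) ✓; grade IC2 < IC4 ✗ → not eligible.
Flexible Spending Account — status seasonal ✗ (requires full-time) → not eligible.
Transit Subsidy — status seasonal ✓; service 1885 days ≥ 12 months (≈360 days) ✓; 40 hrs/wk ≥ 24 ✓; dept Finance ✗ → not eligible.
Backup Childcare — status seasonal ✗ (requires temporary) → not eligible.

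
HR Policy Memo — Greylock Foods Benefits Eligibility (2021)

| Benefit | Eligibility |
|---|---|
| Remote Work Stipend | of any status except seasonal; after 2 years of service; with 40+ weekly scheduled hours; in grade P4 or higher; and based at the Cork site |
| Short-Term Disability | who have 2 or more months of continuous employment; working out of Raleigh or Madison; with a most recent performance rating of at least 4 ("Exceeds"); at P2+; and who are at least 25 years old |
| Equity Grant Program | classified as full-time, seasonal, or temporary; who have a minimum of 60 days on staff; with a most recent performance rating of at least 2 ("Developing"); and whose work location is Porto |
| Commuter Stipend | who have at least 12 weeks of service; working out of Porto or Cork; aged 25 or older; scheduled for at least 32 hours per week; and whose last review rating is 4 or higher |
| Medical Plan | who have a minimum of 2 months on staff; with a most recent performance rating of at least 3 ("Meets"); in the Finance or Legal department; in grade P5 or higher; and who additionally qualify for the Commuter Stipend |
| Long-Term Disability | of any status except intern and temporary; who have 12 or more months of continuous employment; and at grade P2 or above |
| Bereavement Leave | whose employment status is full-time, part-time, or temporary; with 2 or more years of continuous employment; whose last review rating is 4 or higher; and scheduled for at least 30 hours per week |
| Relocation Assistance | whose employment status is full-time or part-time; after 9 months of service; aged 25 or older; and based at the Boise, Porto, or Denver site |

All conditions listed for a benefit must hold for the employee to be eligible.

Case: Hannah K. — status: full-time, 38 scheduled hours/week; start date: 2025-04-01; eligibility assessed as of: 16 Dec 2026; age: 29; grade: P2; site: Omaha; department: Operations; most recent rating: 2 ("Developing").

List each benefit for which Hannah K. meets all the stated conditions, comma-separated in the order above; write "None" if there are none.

Long-Term Disability

Service from 2025-04-01 to 16 Dec 2026: 624 days.
Remote Work Stipend — status full-time ✓ (not excluded); service 624 days < 2 years (≈730 days) ✗ → not eligible.
Short-Term Disability — service 624 days ≥ 2 months (≈60 days) ✓; site Omaha ✗ (not Raleigh or Madison) → not eligible.
Equity Grant Program — status full-time ✓; service 624 days ≥ 60 days ✓; rating 2 ≥ 2 ✓; site Omaha ✗ (not Porto) → not eligible.
Commuter Stipend — service 624 days ≥ 12 weeks (≈84 days) ✓; site Omaha ✗ (not Porto or Cork) → not eligible.
Medical Plan — service 624 days ≥ 2 months (≈60 days) ✓; rating 2 < 3 ✗ → not eligible.
Long-Term Disability — status full-time ✓ (not excluded); service 624 days ≥ 12 months (≈360 days) ✓; grade P2 ≥ P2 ✓ → eligible.
Bereavement Leave — status full-time ✓; service 624 days < 2 years (≈730 days) ✗ → not eligible.
Relocation Assistance — status full-time ✓; service 624 days ≥ 9 months (≈270 days) ✓; age 29 ≥ 25 ✓; site Omaha ✗ (not Boise, Porto, or Denver) → not eligible.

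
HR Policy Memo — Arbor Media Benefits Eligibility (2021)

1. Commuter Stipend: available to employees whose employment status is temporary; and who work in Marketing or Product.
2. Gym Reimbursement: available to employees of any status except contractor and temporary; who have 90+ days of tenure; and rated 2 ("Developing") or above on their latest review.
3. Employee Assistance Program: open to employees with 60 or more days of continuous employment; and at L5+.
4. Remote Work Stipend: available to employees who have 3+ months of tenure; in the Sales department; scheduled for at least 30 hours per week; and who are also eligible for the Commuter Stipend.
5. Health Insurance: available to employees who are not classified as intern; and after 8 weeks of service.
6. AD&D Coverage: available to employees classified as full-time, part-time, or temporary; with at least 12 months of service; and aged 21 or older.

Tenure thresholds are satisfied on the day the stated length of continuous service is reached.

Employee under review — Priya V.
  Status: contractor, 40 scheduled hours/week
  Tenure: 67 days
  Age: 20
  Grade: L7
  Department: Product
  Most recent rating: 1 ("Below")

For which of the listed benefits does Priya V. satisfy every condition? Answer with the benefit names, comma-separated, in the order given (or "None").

Employee Assistance Program, Health Insurance

Commuter Stipend — status contractor ✗ (requires temporary) → not eligible.
Gym Reimbursement — status contractor ✗ (excluded) → not eligible.
Employee Assistance Program — service 67 days ≥ 60 days ✓; grade L7 ≥ L5 ✓ → eligible.
Remote Work Stipend — service 67 days < 3 months (≈90 days) ✗ → not eligible.
Health Insurance — status contractor ✓ (not excluded); service 67 days ≥ 8 weeks (≈56 days) ✓ → eligible.
AD&D Coverage — status contractor ✗ (requires full-time, part-time, or temporary) → not eligible.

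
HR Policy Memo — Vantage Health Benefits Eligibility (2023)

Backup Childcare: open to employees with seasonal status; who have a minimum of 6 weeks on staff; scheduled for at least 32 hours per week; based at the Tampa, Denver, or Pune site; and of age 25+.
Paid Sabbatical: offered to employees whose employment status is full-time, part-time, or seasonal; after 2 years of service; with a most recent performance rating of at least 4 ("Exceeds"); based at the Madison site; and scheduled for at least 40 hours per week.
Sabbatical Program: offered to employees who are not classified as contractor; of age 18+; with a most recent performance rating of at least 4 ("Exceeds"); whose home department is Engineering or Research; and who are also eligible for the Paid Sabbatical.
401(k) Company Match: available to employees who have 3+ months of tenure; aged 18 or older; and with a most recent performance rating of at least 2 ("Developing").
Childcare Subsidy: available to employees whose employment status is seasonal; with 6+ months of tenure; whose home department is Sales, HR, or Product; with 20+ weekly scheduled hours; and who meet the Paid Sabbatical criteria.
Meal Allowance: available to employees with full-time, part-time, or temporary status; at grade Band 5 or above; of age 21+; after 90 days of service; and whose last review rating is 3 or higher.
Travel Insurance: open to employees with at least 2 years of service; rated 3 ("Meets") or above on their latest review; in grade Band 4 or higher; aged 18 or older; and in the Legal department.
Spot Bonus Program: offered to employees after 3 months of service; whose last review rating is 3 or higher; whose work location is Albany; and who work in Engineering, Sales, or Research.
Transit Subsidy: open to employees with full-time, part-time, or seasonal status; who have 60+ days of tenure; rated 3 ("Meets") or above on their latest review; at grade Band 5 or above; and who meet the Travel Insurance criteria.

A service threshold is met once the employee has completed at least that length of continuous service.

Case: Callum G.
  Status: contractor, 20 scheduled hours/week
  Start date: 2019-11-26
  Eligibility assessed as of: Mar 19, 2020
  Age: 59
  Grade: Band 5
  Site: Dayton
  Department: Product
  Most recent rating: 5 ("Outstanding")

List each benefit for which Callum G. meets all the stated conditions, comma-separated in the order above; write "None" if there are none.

401(k) Company Match

Service from 2019-11-26 to Mar 19, 2020: 114 days.
Backup Childcare — status contractor ✗ (requires seasonal) → not eligible.
Paid Sabbatical — status contractor ✗ (requires full-time, part-time, or seasonal) → not eligible.
Sabbatical Program — status contractor ✗ (excluded) → not eligible.
401(k) Company Match — service 114 days ≥ 3 months (≈90 days) ✓; age 59 ≥ 18 ✓; rating 5 ≥ 2 ✓ → eligible.
Childcare Subsidy — status contractor ✗ (requires seasonal) → not eligible.
Meal Allowance — status contractor ✗ (requires full-time, part-time, or temporary) → not eligible.
Travel Insurance — service 114 days < 2 years (≈730 days) ✗ → not eligible.
Spot Bonus Program — service 114 days ≥ 3 months (≈90 days) ✓; rating 5 ≥ 3 ✓; site Dayton ✗ (not Albany) → not eligible.
Transit Subsidy — status contractor ✗ (requires full-time, part-time, or seasonal) → not eligible.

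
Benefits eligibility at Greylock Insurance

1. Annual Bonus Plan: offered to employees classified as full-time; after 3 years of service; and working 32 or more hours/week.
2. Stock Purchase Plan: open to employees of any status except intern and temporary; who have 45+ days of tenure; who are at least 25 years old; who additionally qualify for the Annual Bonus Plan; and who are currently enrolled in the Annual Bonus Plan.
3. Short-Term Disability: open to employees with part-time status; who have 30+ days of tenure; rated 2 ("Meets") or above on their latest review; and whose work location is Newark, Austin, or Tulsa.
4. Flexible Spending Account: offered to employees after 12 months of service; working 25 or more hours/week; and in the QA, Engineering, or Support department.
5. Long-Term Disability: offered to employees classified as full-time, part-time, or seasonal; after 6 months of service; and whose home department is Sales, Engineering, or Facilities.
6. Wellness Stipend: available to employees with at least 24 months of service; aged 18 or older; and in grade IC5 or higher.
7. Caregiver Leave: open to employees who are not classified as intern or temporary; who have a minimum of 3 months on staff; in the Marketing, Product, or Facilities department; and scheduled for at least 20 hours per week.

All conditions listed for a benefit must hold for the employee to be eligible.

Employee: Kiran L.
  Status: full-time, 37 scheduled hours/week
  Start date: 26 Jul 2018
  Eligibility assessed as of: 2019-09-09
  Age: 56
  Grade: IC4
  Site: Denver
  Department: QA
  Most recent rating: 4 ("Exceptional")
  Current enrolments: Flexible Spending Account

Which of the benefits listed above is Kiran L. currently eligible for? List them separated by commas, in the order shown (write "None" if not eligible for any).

Flexible Spending Account

Service from 26 Jul 2018 to 2019-09-09: 410 days.
Annual Bonus Plan — status full-time ✓; service 410 days < 3 years (≈1095 days) ✗ → not eligible.
Stock Purchase Plan — status full-time ✓ (not excluded); service 410 days ≥ 45 days ✓; age 56 ≥ 25 ✓; not eligible for Annual Bonus Plan ✗ → not eligible.
Short-Term Disability — status full-time ✗ (requires part-time) → not eligible.
Flexible Spending Account — service 410 days ≥ 12 months (≈360 days) ✓; 37 hrs/wk ≥ 25 ✓; dept QA ✓ → eligible.
Long-Term Disability — status full-time ✓; service 410 days ≥ 6 months (≈180 days) ✓; dept QA ✗ → not eligible.
Wellness Stipend — service 410 days < 24 months (≈720 days) ✗ → not eligible.
Caregiver Leave — status full-time ✓ (not excluded); service 410 days ≥ 3 months (≈90 days) ✓; dept QA ✗ → not eligible.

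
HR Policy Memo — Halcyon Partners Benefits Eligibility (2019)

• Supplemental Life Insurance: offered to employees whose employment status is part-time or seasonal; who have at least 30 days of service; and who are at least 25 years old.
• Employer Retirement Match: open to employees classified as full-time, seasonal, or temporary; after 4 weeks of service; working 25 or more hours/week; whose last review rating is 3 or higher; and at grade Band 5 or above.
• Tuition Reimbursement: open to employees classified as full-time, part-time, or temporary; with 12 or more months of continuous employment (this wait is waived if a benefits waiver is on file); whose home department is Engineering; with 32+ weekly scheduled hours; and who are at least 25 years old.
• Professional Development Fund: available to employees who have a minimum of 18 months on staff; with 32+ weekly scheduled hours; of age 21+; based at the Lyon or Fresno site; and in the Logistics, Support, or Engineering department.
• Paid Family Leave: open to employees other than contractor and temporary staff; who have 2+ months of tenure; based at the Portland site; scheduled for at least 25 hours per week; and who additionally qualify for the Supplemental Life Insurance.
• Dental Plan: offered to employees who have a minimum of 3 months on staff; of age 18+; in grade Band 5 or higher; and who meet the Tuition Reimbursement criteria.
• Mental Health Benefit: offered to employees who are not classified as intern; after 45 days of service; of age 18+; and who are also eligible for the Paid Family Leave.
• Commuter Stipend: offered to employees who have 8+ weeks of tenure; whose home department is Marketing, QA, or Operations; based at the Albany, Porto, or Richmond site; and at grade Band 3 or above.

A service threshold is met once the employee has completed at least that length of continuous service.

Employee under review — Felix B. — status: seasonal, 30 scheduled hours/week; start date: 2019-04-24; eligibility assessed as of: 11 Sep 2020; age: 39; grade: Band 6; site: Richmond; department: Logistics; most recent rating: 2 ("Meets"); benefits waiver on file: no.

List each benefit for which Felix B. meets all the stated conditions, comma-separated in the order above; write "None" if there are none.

Service from 2019-04-24 to 11 Sep 2020: 506 days.
Supplemental Life Insurance — status seasonal ✓; service 506 days ≥ 30 days ✓; age 39 ≥ 25 ✓ → eligible.
Employer Retirement Match — status seasonal ✓; service 506 days ≥ 4 weeks (≈28 days) ✓; 30 hrs/wk ≥ 25 ✓; rating 2 < 3 ✗ → not eligible.
Tuition Reimbursement — status seasonal ✗ (requires full-time, part-time, or temporary) → not eligible.
Professional Development Fund — service 506 days < 18 months (≈540 days) ✗ → not eligible.
Paid Family Leave — status seasonal ✓ (not excluded); service 506 days ≥ 2 months (≈60 days) ✓; site Richmond ✗ (not Portland) → not eligible.
Dental Plan — service 506 days ≥ 3 months (≈90 days) ✓; age 39 ≥ 18 ✓; grade Band 6 ≥ Band 5 ✓; not eligible for Tuition Reimbursement ✗ → not eligible.
Mental Health Benefit — status seasonal ✓ (not excluded); service 506 days ≥ 45 days ✓; age 39 ≥ 18 ✓; not eligible for Paid Family Leave ✗ → not eligible.
Commuter Stipend — service 506 days ≥ 8 weeks (≈56 days) ✓; dept Logistics ✗ → not eligible.

Supplemental Life Insurance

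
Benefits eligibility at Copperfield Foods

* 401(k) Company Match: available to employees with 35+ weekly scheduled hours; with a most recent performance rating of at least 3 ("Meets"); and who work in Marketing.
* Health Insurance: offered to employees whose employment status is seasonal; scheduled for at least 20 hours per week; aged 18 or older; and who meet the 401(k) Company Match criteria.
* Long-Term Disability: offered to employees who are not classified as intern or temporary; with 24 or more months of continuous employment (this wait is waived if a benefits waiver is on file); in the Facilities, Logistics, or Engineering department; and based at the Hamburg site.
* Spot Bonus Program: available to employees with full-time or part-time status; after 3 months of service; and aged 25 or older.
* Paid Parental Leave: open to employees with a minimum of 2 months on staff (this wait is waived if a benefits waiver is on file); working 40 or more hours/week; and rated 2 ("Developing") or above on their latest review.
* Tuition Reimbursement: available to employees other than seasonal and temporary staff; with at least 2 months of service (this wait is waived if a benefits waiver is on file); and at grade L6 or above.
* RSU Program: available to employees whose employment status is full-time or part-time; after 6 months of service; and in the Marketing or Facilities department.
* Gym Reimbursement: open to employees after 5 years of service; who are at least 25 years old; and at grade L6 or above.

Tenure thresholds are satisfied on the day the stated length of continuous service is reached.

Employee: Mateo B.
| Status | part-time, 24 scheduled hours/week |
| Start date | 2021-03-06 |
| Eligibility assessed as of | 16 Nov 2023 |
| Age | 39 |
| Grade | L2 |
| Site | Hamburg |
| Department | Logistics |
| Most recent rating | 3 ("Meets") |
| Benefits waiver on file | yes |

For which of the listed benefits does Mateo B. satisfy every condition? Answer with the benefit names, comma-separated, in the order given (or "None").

Long-Term Disability, Spot Bonus Program

Service from 2021-03-06 to 16 Nov 2023: 985 days.
401(k) Company Match — 24 hrs/wk < 35 ✗ → not eligible.
Health Insurance — status part-time ✗ (requires seasonal) → not eligible.
Long-Term Disability — status part-time ✓ (not excluded); benefits waiver on file ✓; dept Logistics ✓; site Hamburg ✓ → eligible.
Spot Bonus Program — status part-time ✓; service 985 days ≥ 3 months (≈90 days) ✓; age 39 ≥ 25 ✓ → eligible.
Paid Parental Leave — benefits waiver on file ✓; 24 hrs/wk < 40 ✗ → not eligible.
Tuition Reimbursement — status part-time ✓ (not excluded); benefits waiver on file ✓; grade L2 < L6 ✗ → not eligible.
RSU Program — status part-time ✓; service 985 days ≥ 6 months (≈180 days) ✓; dept Logistics ✗ → not eligible.
Gym Reimbursement — service 985 days < 5 years (≈1825 days) ✗ → not eligible.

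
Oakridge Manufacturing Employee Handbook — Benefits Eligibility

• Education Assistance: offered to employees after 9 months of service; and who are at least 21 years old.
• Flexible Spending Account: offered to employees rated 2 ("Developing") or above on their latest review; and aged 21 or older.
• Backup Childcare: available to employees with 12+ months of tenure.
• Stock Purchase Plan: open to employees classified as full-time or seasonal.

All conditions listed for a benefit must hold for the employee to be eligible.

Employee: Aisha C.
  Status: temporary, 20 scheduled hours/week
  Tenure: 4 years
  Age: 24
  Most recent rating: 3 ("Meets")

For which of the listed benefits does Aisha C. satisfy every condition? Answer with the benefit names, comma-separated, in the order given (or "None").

Education Assistance, Flexible Spending Account, Backup Childcare

Education Assistance — service 4 years ≥ 9 months (≈270 days) ✓; age 24 ≥ 21 ✓ → eligible.
Flexible Spending Account — rating 3 ≥ 2 ✓; age 24 ≥ 21 ✓ → eligible.
Backup Childcare — service 4 years ≥ 12 months (≈360 days) ✓ → eligible.
Stock Purchase Plan — status temporary ✗ (requires full-time or seasonal) → not eligible.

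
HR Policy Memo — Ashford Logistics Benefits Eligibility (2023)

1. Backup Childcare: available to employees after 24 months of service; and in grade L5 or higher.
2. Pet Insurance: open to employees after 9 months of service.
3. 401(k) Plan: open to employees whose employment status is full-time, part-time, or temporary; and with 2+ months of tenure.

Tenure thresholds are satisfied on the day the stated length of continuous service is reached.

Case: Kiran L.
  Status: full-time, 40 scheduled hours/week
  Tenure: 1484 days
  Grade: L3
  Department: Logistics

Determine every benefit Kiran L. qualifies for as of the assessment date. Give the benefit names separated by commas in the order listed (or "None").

Backup Childcare — service 1484 days ≥ 24 months (≈720 days) ✓; grade L3 < L5 ✗ → not eligible.
Pet Insurance — service 1484 days ≥ 9 months (≈270 days) ✓ → eligible.
401(k) Plan — status full-time ✓; service 1484 days ≥ 2 months (≈60 days) ✓ → eligible.

Pet Insurance, 401(k) Plan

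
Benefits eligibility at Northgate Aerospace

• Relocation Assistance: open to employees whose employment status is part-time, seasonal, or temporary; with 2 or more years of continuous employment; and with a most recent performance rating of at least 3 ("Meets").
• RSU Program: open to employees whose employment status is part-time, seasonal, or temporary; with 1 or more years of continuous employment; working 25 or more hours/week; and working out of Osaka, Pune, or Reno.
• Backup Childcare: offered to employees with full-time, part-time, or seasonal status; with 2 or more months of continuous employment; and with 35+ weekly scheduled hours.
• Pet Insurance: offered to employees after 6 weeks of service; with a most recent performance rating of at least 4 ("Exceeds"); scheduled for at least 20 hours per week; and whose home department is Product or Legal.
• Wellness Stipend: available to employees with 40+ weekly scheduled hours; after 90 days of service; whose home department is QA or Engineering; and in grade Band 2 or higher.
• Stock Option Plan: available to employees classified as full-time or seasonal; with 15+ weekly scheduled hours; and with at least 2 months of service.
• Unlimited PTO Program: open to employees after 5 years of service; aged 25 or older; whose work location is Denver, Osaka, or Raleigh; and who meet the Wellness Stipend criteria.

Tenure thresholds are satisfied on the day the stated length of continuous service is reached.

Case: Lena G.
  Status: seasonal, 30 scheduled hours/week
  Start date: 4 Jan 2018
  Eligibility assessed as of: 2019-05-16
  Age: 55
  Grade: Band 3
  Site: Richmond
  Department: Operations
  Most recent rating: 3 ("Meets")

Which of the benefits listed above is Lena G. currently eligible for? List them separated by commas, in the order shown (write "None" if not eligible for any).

Stock Option Plan

Service from 4 Jan 2018 to 2019-05-16: 497 days.
Relocation Assistance — status seasonal ✓; service 497 days < 2 years (≈730 days) ✗ → not eligible.
RSU Program — status seasonal ✓; service 497 days ≥ 1 year (≈365 days) ✓; 30 hrs/wk ≥ 25 ✓; site Richmond ✗ (not Osaka, Pune, or Reno) → not eligible.
Backup Childcare — status seasonal ✓; service 497 days ≥ 2 months (≈60 days) ✓; 30 hrs/wk < 35 ✗ → not eligible.
Pet Insurance — service 497 days ≥ 6 weeks (≈42 days) ✓; rating 3 < 4 ✗ → not eligible.
Wellness Stipend — 30 hrs/wk < 40 ✗ → not eligible.
Stock Option Plan — status seasonal ✓; 30 hrs/wk ≥ 15 ✓; service 497 days ≥ 2 months (≈60 days) ✓ → eligible.
Unlimited PTO Program — service 497 days < 5 years (≈1825 days) ✗ → not eligible.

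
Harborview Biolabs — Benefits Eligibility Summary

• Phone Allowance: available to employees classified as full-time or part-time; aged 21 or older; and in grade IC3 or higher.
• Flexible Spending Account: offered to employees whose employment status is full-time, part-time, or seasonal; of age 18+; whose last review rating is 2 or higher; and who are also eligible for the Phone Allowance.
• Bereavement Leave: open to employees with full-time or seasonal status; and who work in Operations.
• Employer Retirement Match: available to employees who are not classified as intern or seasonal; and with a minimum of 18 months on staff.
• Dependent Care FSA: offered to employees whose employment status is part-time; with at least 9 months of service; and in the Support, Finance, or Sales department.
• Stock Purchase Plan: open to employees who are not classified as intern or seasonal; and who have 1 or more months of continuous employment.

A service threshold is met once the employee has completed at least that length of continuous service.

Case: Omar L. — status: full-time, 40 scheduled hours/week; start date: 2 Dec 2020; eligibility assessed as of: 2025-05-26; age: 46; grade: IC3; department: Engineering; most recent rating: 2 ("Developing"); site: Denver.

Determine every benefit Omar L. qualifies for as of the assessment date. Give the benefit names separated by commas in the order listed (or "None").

Phone Allowance, Flexible Spending Account, Employer Retirement Match, Stock Purchase Plan

Service from 2 Dec 2020 to 2025-05-26: 1636 days.
Phone Allowance — status full-time ✓; age 46 ≥ 21 ✓; grade IC3 ≥ IC3 ✓ → eligible.
Flexible Spending Account — status full-time ✓; age 46 ≥ 18 ✓; rating 2 ≥ 2 ✓; eligible for Phone Allowance ✓ → eligible.
Bereavement Leave — status full-time ✓; dept Engineering ✗ → not eligible.
Employer Retirement Match — status full-time ✓ (not excluded); service 1636 days ≥ 18 months (≈540 days) ✓ → eligible.
Dependent Care FSA — status full-time ✗ (requires part-time) → not eligible.
Stock Purchase Plan — status full-time ✓ (not excluded); service 1636 days ≥ 1 month (≈30 days) ✓ → eligible.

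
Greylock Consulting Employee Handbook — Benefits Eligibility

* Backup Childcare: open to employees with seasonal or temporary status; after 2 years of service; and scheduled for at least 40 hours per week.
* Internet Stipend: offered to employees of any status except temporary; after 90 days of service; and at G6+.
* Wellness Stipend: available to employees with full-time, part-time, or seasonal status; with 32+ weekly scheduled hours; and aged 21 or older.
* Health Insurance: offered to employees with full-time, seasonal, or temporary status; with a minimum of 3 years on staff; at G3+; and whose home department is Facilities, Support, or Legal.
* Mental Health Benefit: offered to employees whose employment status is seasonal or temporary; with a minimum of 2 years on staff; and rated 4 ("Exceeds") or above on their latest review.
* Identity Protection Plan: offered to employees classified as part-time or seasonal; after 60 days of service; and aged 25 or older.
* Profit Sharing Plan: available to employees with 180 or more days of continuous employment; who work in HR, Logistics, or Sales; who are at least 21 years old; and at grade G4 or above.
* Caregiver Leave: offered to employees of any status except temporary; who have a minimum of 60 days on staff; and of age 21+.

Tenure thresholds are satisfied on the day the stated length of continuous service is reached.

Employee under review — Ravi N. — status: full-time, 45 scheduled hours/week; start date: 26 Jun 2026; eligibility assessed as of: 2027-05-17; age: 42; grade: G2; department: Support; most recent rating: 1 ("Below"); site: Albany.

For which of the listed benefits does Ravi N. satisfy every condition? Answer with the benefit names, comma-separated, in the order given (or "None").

Service from 26 Jun 2026 to 2027-05-17: 325 days.
Backup Childcare — status full-time ✗ (requires seasonal or temporary) → not eligible.
Internet Stipend — status full-time ✓ (not excluded); service 325 days ≥ 90 days ✓; grade G2 < G6 ✗ → not eligible.
Wellness Stipend — status full-time ✓; 45 hrs/wk ≥ 32 ✓; age 42 ≥ 21 ✓ → eligible.
Health Insurance — status full-time ✓; service 325 days < 3 years (≈1095 days) ✗ → not eligible.
Mental Health Benefit — status full-time ✗ (requires seasonal or temporary) → not eligible.
Identity Protection Plan — status full-time ✗ (requires part-time or seasonal) → not eligible.
Profit Sharing Plan — service 325 days ≥ 180 days ✓; dept Support ✗ → not eligible.
Caregiver Leave — status full-time ✓ (not excluded); service 325 days ≥ 60 days ✓; age 42 ≥ 21 ✓ → eligible.

Wellness Stipend, Caregiver Leave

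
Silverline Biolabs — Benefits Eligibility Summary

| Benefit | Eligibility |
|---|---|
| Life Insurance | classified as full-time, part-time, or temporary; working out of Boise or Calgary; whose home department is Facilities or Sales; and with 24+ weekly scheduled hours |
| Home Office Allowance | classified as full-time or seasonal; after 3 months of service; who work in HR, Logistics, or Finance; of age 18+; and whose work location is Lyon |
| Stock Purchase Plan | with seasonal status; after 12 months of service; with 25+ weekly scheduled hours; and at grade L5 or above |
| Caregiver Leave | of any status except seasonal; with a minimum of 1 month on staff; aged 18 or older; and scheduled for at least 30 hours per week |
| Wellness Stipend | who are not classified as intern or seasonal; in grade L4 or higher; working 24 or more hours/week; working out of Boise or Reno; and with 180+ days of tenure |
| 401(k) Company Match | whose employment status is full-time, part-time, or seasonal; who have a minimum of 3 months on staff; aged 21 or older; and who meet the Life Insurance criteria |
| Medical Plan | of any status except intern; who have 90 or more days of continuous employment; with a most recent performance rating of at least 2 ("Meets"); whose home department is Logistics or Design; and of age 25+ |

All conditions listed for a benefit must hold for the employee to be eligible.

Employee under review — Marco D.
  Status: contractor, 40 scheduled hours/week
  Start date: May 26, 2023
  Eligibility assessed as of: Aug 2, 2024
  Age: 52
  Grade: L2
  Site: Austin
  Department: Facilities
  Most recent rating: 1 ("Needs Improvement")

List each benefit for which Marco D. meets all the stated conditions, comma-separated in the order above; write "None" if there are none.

Service from May 26, 2023 to Aug 2, 2024: 434 days.
Life Insurance — status contractor ✗ (requires full-time, part-time, or temporary) → not eligible.
Home Office Allowance — status contractor ✗ (requires full-time or seasonal) → not eligible.
Stock Purchase Plan — status contractor ✗ (requires seasonal) → not eligible.
Caregiver Leave — status contractor ✓ (not excluded); service 434 days ≥ 1 month (≈30 days) ✓; age 52 ≥ 18 ✓; 40 hrs/wk ≥ 30 ✓ → eligible.
Wellness Stipend — status contractor ✓ (not excluded); grade L2 < L4 ✗ → not eligible.
401(k) Company Match — status contractor ✗ (requires full-time, part-time, or seasonal) → not eligible.
Medical Plan — status contractor ✓ (not excluded); service 434 days ≥ 90 days ✓; rating 1 < 2 ✗ → not eligible.

Caregiver Leave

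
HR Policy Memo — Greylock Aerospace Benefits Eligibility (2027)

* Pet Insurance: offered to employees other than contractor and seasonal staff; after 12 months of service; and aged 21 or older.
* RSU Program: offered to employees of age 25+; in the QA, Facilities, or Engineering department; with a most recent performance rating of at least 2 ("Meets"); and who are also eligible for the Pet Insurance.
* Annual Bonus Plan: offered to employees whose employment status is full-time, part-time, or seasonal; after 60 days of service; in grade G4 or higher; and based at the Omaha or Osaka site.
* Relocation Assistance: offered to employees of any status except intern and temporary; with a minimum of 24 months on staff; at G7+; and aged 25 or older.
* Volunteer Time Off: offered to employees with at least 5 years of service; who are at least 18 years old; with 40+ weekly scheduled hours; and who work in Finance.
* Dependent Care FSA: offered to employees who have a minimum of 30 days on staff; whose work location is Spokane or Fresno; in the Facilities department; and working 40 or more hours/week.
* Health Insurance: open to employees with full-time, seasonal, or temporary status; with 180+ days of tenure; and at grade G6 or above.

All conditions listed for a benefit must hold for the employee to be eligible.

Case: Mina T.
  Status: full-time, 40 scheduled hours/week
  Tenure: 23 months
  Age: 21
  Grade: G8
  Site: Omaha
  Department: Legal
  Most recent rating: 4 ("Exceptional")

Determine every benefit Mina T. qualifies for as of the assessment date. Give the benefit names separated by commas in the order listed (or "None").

Pet Insurance, Annual Bonus Plan, Health Insurance

Pet Insurance — status full-time ✓ (not excluded); service 23 months ≥ 12 months ✓; age 21 ≥ 21 ✓ → eligible.
RSU Program — age 21 < 25 ✗ → not eligible.
Annual Bonus Plan — status full-time ✓; service 23 months ≥ 60 days ✓; grade G8 ≥ G4 ✓; site Omaha ✓ → eligible.
Relocation Assistance — status full-time ✓ (not excluded); service 23 months < 24 months ✗ → not eligible.
Volunteer Time Off — service 23 months < 5 years (≈1825 days) ✗ → not eligible.
Dependent Care FSA — service 23 months ≥ 30 days ✓; site Omaha ✗ (not Spokane or Fresno) → not eligible.
Health Insurance — status full-time ✓; service 23 months ≥ 180 days ✓; grade G8 ≥ G6 ✓ → eligible.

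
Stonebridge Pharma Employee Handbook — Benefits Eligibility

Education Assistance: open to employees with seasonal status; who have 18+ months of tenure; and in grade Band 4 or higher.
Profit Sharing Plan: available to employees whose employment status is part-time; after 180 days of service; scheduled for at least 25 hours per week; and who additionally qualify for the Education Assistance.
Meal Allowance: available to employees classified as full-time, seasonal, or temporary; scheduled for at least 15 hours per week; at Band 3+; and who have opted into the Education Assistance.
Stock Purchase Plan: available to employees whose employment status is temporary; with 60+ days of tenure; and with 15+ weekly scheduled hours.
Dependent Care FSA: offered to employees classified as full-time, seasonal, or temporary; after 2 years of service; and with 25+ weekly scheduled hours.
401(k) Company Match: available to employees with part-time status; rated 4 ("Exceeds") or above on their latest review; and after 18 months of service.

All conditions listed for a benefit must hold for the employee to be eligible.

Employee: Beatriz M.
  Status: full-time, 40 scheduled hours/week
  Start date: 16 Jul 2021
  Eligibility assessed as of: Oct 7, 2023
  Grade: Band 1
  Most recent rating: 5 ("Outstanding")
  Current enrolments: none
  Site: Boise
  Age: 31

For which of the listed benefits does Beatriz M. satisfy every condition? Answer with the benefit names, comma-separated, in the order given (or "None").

Dependent Care FSA

Service from 16 Jul 2021 to Oct 7, 2023: 813 days.
Education Assistance — status full-time ✗ (requires seasonal) → not eligible.
Profit Sharing Plan — status full-time ✗ (requires part-time) → not eligible.
Meal Allowance — status full-time ✓; 40 hrs/wk ≥ 15 ✓; grade Band 1 < Band 3 ✗ → not eligible.
Stock Purchase Plan — status full-time ✗ (requires temporary) → not eligible.
Dependent Care FSA — status full-time ✓; service 813 days ≥ 2 years (≈730 days) ✓; 40 hrs/wk ≥ 25 ✓ → eligible.
401(k) Company Match — status full-time ✗ (requires part-time) → not eligible.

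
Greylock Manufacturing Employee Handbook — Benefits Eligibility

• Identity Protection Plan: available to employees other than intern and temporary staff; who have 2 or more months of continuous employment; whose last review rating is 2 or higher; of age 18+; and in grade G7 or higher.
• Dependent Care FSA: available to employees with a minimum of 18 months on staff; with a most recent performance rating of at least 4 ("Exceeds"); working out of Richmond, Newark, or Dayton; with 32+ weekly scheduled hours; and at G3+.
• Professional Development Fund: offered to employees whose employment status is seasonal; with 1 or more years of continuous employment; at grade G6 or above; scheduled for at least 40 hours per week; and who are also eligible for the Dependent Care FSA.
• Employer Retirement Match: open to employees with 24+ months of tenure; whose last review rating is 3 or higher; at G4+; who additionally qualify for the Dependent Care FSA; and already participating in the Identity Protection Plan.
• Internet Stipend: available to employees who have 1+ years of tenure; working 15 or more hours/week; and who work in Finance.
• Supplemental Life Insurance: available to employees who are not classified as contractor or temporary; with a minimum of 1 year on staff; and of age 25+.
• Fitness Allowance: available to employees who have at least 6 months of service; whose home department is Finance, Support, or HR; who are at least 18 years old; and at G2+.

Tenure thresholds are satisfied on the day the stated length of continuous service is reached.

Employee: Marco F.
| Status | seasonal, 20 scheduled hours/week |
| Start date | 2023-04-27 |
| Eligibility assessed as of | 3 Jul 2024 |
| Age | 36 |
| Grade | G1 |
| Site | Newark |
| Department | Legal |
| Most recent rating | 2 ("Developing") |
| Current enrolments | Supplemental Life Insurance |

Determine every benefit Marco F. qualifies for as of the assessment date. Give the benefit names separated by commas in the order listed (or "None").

Supplemental Life Insurance

Service from 2023-04-27 to 3 Jul 2024: 433 days.
Identity Protection Plan — status seasonal ✓ (not excluded); service 433 days ≥ 2 months (≈60 days) ✓; rating 2 ≥ 2 ✓; age 36 ≥ 18 ✓; grade G1 < G7 ✗ → not eligible.
Dependent Care FSA — service 433 days < 18 months (≈540 days) ✗ → not eligible.
Professional Development Fund — status seasonal ✓; service 433 days ≥ 1 year (≈365 days) ✓; grade G1 < G6 ✗ → not eligible.
Employer Retirement Match — service 433 days < 24 months (≈720 days) ✗ → not eligible.
Internet Stipend — service 433 days ≥ 1 year (≈365 days) ✓; 20 hrs/wk ≥ 15 ✓; dept Legal ✗ → not eligible.
Supplemental Life Insurance — status seasonal ✓ (not excluded); service 433 days ≥ 1 year (≈365 days) ✓; age 36 ≥ 25 ✓ → eligible.
Fitness Allowance — service 433 days ≥ 6 months (≈180 days) ✓; dept Legal ✗ → not eligible.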